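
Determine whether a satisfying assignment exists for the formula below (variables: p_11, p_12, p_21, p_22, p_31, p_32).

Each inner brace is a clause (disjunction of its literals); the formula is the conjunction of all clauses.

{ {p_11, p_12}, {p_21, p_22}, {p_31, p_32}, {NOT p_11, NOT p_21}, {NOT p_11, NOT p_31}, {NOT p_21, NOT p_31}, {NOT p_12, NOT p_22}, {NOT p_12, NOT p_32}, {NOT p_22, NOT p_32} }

Suppose p_11 = true.
(NOT p_21) alone gives p_21 = false.
(p_22) alone gives p_22 = true.
(NOT p_31) alone gives p_31 = false.
(p_32) alone gives p_32 = true.
Now (NOT p_32) is unsatisfied and unit — conflict.
So p_11 must be the other value — set p_11 = false.
(p_12) alone gives p_12 = true.
(NOT p_22) alone gives p_22 = false.
(p_21) alone gives p_21 = true.
(NOT p_31) alone gives p_31 = false.
(p_32) alone gives p_32 = true.
Now (NOT p_32) is unsatisfied and unit — conflict.
Neither p_11 = true nor p_11 = false works.
No assignment satisfies every clause.

Unsatisfiable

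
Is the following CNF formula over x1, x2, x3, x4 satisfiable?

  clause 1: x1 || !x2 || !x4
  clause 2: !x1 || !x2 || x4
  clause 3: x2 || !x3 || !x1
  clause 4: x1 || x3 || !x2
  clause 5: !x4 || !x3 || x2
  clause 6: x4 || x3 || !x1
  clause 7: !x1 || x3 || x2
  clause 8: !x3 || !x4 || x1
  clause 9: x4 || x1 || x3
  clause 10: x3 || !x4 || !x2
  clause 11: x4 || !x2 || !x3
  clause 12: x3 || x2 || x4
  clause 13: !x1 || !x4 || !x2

Suppose x1 = false.
Suppose x2 = false.
Suppose x4 = false.
(x3) alone gives x3 = true.
All clauses are satisfied.
A satisfying assignment: x1=false,  x2=false,  x3=true,  x4=false.

Yes, satisfiable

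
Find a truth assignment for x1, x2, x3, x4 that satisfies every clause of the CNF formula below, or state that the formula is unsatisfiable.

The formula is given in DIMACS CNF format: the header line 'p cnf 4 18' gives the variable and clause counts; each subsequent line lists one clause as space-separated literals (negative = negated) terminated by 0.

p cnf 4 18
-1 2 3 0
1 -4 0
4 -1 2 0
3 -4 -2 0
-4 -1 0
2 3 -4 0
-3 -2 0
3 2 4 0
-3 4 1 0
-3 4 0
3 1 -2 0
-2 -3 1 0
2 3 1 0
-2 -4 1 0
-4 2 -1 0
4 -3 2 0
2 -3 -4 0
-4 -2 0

Try x1 = True.
From the singleton clause (¬x4), x4 = False.
From the singleton clause (x2), x2 = True.
From the singleton clause (¬x3), x3 = False.
This assignment satisfies each clause.

x1 ↦ True, x2 ↦ True, x3 ↦ False, x4 ↦ False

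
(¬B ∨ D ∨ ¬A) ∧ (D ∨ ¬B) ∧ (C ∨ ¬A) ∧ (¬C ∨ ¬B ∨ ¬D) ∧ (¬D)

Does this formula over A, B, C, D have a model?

Satisfiable

Unit clause (¬D) forces D = False.
Unit clause (¬B) forces B = False.
Branch on C: set C = True.
Every clause is now satisfied; A is unconstrained.
A satisfying assignment: A: True; B: False; C: True; D: False.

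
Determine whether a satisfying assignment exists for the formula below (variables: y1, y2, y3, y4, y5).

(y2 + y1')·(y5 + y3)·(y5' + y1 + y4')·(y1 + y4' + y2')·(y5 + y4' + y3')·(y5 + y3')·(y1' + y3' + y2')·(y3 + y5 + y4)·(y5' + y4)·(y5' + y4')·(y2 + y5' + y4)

Try y2 = 1.
Try y5 = 1.
From the singleton clause (y4), y4 = 1.
Now (y4') is unsatisfied and unit — conflict.
Backtrack on y5: now try y5 = 0.
From the singleton clause (y3), y3 = 1.
Now (y3') is unsatisfied and unit — conflict.
Both values of y5 lead to a conflict.
Backtrack on y2: now try y2 = 0.
From the singleton clause (y1'), y1 = 0.
Try y5 = 1.
From the singleton clause (y4'), y4 = 0.
Now (y4) is unsatisfied and unit — conflict.
Backtrack on y5: now try y5 = 0.
From the singleton clause (y3), y3 = 1.
Now (y3') is unsatisfied and unit — conflict.
Both values of y5 lead to a conflict.
Both values of y2 lead to a conflict.
No assignment satisfies every clause.

Unsatisfiable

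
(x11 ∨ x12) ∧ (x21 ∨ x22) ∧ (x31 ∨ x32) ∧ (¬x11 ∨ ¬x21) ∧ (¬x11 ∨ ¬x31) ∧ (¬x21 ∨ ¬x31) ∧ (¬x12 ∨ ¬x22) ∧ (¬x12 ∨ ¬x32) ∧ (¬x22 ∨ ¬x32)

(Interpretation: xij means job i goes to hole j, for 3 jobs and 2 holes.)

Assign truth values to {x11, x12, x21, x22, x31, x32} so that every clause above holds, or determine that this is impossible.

UNSATISFIABLE

Try x11 = True.
From the singleton clause (¬x21), x21 = False.
From the singleton clause (x22), x22 = True.
From the singleton clause (¬x31), x31 = False.
From the singleton clause (x32), x32 = True.
That conflicts with the unit clause (¬x32).
Backtrack on x11: now try x11 = False.
From the singleton clause (x12), x12 = True.
From the singleton clause (¬x22), x22 = False.
From the singleton clause (x21), x21 = True.
From the singleton clause (¬x31), x31 = False.
From the singleton clause (x32), x32 = True.
That conflicts with the unit clause (¬x32).
Either choice for x11 ends in contradiction.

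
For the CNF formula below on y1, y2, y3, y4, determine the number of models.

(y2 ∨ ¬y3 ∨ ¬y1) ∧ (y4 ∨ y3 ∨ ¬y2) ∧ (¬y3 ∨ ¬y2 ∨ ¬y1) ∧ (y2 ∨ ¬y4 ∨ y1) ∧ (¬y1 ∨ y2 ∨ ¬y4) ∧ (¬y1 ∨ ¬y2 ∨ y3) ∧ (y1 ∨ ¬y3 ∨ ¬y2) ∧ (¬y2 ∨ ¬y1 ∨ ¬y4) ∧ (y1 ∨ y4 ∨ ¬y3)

3

There are 2^4 = 16 truth assignments over (y1, y2, y3, y4).
Split on y2. With y2 = True, the clauses containing y2 are satisfied and ¬y2 drops from the rest; 1 of the 2^3 = 8 assignments to the other variables satisfy what remains.
With y2 = False, by the same count on the reduced clause set, 2 assignments work.
(One model: y1=F, y2=F, y3=F, y4=F.)
Total: 1 + 2 = 3.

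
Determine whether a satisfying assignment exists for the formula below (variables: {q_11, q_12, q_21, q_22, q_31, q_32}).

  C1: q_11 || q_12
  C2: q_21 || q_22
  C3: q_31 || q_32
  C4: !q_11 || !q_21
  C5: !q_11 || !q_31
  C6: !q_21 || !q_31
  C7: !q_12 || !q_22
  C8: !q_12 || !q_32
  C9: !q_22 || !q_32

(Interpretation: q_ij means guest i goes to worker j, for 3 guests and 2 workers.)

No

Try q_11 = true.
The clause (!q_21) is unit, so q_21 = false.
The clause (q_22) is unit, so q_22 = true.
The clause (!q_31) is unit, so q_31 = false.
The clause (q_32) is unit, so q_32 = true.
That conflicts with the unit clause (!q_32).
So q_11 must be the other value — set q_11 = false.
The clause (q_12) is unit, so q_12 = true.
The clause (!q_22) is unit, so q_22 = false.
The clause (q_21) is unit, so q_21 = true.
The clause (!q_31) is unit, so q_31 = false.
The clause (q_32) is unit, so q_32 = true.
That conflicts with the unit clause (!q_32).
Either choice for q_11 ends in contradiction.
No assignment satisfies every clause.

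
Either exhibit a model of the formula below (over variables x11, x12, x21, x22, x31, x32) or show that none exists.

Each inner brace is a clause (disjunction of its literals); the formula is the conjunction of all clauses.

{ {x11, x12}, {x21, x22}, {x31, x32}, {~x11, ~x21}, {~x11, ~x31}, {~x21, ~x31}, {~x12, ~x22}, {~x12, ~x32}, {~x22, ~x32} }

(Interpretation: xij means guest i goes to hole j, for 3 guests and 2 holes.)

Branch on x11: set x11 = 1.
The clause (~x21) is unit, so x21 = 0.
The clause (x22) is unit, so x22 = 1.
The clause (~x31) is unit, so x31 = 0.
The clause (x32) is unit, so x32 = 1.
That conflicts with the unit clause (~x32).
Undo x11 and try x11 = 0.
The clause (x12) is unit, so x12 = 1.
The clause (~x22) is unit, so x22 = 0.
The clause (x21) is unit, so x21 = 1.
The clause (~x31) is unit, so x31 = 0.
The clause (x32) is unit, so x32 = 1.
That conflicts with the unit clause (~x32).
Neither x11 = 1 nor x11 = 0 works.

UNSATISFIABLE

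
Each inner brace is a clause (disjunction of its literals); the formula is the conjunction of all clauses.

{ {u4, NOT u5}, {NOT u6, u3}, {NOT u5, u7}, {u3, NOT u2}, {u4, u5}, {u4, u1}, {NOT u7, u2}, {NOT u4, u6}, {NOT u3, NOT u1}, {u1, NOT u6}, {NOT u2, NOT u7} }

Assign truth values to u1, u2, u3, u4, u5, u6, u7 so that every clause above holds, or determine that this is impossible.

UNSATISFIABLE

Case u4 = true:
(u6) alone gives u6 = true.
(u3) alone gives u3 = true.
(NOT u1) alone gives u1 = false.
Now (u1) is unsatisfied and unit — conflict.
That branch fails; take u4 = false instead.
(NOT u5) alone gives u5 = false.
Now (u5) is unsatisfied and unit — conflict.
Either choice for u4 ends in contradiction.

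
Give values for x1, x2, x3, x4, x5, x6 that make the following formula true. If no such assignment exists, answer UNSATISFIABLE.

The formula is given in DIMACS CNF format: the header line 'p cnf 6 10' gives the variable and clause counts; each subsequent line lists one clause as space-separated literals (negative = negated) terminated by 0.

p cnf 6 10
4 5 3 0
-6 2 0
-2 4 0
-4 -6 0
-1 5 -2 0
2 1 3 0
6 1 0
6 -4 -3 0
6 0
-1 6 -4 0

UNSATISFIABLE

The clause (x6) is unit, so x6 = True.
The clause (x2) is unit, so x2 = True.
The clause (x4) is unit, so x4 = True.
That conflicts with the unit clause (¬x4).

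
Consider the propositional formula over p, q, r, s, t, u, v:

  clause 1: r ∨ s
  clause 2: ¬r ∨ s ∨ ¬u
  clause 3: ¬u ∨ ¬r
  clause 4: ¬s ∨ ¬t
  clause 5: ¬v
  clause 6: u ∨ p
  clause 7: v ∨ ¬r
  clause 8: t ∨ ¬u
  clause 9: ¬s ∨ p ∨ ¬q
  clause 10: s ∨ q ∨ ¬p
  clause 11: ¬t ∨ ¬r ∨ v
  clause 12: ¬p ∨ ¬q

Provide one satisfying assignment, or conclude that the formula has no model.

p=True; q=False; r=False; s=True; t=False; u=False; v=False

Unit clause (¬v) forces v = False.
Unit clause (¬r) forces r = False.
Unit clause (s) forces s = True.
Unit clause (¬t) forces t = False.
Unit clause (¬u) forces u = False.
Unit clause (p) forces p = True.
Unit clause (¬q) forces q = False.
Every clause now holds.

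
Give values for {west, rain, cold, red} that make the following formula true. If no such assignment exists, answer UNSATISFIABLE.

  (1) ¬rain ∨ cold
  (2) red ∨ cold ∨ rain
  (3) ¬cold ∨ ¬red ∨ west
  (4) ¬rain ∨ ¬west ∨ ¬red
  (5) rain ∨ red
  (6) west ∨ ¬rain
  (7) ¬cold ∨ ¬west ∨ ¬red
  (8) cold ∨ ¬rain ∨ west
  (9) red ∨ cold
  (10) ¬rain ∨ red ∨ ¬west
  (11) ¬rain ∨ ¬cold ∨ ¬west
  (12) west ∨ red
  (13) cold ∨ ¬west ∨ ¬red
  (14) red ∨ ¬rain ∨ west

Suppose rain = False.
The clause (red) is unit, so red = True.
Suppose cold = False.
The clause (¬west) is unit, so west = False.
All clauses are satisfied.

west: False,  rain: False,  cold: False,  red: True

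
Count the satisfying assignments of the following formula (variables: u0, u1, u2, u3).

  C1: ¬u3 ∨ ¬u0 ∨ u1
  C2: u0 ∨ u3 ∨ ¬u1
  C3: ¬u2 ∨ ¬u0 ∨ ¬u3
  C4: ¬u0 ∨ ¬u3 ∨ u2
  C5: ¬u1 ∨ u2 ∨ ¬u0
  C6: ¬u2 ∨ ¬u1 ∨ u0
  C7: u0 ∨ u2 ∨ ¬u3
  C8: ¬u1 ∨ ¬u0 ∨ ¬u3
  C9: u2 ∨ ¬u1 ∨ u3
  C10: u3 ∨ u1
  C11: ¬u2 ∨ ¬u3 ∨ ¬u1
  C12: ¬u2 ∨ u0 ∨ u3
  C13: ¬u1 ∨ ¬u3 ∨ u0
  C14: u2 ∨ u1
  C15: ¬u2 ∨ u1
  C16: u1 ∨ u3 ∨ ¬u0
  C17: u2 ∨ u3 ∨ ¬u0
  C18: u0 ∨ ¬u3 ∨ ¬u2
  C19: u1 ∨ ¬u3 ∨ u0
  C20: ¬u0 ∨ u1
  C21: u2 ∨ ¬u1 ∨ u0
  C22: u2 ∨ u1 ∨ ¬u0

1

There are 2^4 = 16 truth assignments over (u0, u1, u2, u3).
Check each against the 22 clauses (columns in the order u0, u1, u2, u3):
  F F F F  ✗ fails (u3 ∨ u1)
  F F F T  ✗ fails (u0 ∨ u2 ∨ ¬u3)
  F F T F  ✗ fails (u3 ∨ u1)
  F F T T  ✗ fails (¬u2 ∨ u1)
  F T F F  ✗ fails (u0 ∨ u3 ∨ ¬u1)
  F T F T  ✗ fails (u0 ∨ u2 ∨ ¬u3)
  F T T F  ✗ fails (u0 ∨ u3 ∨ ¬u1)
  F T T T  ✗ fails (¬u2 ∨ ¬u1 ∨ u0)
  T F F F  ✗ fails (u3 ∨ u1)
  T F F T  ✗ fails (¬u3 ∨ ¬u0 ∨ u1)
  T F T F  ✗ fails (u3 ∨ u1)
  T F T T  ✗ fails (¬u3 ∨ ¬u0 ∨ u1)
  T T F F  ✗ fails (¬u1 ∨ u2 ∨ ¬u0)
  T T F T  ✗ fails (¬u0 ∨ ¬u3 ∨ u2)
  T T T F  ✓ satisfies all
  T T T T  ✗ fails (¬u2 ∨ ¬u0 ∨ ¬u3)
1 of the 16 rows is a model.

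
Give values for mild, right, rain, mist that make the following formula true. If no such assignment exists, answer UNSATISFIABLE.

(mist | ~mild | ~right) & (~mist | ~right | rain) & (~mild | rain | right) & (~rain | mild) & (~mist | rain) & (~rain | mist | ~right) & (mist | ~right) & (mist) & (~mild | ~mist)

Unit clause (mist) forces mist = 1.
Unit clause (rain) forces rain = 1.
Unit clause (mild) forces mild = 1.
But (~mild) is also a unit clause — contradiction.

UNSATISFIABLE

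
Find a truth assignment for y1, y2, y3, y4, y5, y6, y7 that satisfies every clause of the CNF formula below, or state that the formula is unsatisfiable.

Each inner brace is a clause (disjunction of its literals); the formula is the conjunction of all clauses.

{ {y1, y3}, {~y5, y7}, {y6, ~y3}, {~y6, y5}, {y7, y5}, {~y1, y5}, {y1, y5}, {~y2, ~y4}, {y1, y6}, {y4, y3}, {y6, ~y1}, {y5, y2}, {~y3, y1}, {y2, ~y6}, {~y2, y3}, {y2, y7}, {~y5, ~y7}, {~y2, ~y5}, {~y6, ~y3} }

Suppose y1 = 1.
From the singleton clause (y5), y5 = 1.
From the singleton clause (y7), y7 = 1.
That conflicts with the unit clause (~y7).
That branch fails; take y1 = 0 instead.
From the singleton clause (y3), y3 = 1.
That conflicts with the unit clause (~y3).
Either choice for y1 ends in contradiction.

UNSATISFIABLE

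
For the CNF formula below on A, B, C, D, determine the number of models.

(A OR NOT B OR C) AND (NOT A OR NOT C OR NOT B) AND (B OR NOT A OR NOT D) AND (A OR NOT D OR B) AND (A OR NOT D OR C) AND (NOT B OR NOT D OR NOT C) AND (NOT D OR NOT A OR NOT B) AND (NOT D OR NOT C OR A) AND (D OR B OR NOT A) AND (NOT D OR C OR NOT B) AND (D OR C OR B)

There are 2^4 = 16 truth assignments over (A, B, C, D).
Split on A. With A = true, the clauses containing A are satisfied and NOT A drops from the rest; 1 of the 2^3 = 8 assignments to the other variables satisfy what remains.
With A = false, by the same count on the reduced clause set, 2 assignments work.
(One model: A=F, B=F, C=T, D=F.)
Total: 1 + 2 = 3.

3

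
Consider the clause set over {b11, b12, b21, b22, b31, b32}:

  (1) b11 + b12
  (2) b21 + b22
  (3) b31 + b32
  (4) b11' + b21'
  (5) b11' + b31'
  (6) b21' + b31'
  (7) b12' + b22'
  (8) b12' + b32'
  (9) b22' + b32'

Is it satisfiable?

Unsatisfiable

Try b11 = 1.
(b21') alone gives b21 = 0.
(b22) alone gives b22 = 1.
(b31') alone gives b31 = 0.
(b32) alone gives b32 = 1.
Now (b32') is unsatisfied and unit — conflict.
So b11 must be the other value — set b11 = 0.
(b12) alone gives b12 = 1.
(b22') alone gives b22 = 0.
(b21) alone gives b21 = 1.
(b31') alone gives b31 = 0.
(b32) alone gives b32 = 1.
Now (b32') is unsatisfied and unit — conflict.
Either choice for b11 ends in contradiction.
No assignment satisfies every clause.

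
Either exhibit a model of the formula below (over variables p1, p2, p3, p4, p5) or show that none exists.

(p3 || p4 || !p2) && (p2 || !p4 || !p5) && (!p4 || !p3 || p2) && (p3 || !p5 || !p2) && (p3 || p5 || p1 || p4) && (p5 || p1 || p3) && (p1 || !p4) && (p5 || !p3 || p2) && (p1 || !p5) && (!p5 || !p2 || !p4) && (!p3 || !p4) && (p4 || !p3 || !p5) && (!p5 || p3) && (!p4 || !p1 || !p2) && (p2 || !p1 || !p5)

p1=true,  p2=false,  p3=false,  p4=true,  p5=false

Try p1 = true.
Try p3 = false.
(!p5) alone gives p5 = false.
Try p4 = true.
(!p2) alone gives p2 = false.
All clauses are satisfied.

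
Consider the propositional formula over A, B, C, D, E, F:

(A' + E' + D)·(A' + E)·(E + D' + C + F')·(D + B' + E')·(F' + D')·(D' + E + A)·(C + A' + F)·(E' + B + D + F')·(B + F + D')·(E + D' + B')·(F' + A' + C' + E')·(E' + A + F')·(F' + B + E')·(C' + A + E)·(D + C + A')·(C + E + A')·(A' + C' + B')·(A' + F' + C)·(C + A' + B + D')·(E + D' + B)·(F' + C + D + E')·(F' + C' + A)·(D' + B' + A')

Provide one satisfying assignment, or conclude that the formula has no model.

Case A = 0:
Case F = 0:
Case D = 1:
The clause (E) is unit, so E = 1.
The clause (B) is unit, so B = 1.
Every clause is now satisfied; C is unconstrained.

A: 0; B: 1; C: 1; D: 1; E: 1; F: 0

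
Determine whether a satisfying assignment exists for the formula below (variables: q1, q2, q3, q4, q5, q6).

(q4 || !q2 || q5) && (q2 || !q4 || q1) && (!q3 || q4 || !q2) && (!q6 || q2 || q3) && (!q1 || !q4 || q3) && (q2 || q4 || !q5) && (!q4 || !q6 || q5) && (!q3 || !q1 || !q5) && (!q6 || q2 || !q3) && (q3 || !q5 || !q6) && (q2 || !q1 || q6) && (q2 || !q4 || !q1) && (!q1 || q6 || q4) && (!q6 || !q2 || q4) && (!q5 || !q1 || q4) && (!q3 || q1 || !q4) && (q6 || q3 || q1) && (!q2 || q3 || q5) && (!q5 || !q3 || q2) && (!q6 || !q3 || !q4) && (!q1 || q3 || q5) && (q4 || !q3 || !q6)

Yes

Case q4 = true:
Case q2 = true:
Case q1 = true:
The clause (q3) is unit, so q3 = true.
The clause (!q5) is unit, so q5 = false.
The clause (!q6) is unit, so q6 = false.
All clauses are satisfied.
A satisfying assignment: q1=true, q2=true, q3=true, q4=true, q5=false, q6=false.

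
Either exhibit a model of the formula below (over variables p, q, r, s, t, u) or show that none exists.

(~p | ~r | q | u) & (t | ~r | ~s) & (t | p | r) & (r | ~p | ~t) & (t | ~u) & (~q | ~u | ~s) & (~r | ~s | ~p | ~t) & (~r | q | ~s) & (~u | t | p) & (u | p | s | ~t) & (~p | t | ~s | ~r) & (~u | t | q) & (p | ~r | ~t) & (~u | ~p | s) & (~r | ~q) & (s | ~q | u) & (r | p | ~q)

Suppose t = 1.
Suppose r = 0.
(~p) alone gives p = 0.
(~q) alone gives q = 0.
Suppose u = 1.
Every clause is now satisfied; s is unconstrained.

p ↦ 0; q ↦ 0; r ↦ 0; s ↦ 0; t ↦ 1; u ↦ 1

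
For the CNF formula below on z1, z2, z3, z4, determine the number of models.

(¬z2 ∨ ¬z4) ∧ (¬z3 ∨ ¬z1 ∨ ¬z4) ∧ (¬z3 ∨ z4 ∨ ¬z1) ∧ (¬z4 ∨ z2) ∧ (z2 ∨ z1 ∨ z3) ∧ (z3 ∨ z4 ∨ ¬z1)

3

There are 2^4 = 16 truth assignments over (z1, z2, z3, z4).
Split on z4. With z4 = True, the clauses containing z4 are satisfied and ¬z4 drops from the rest; 0 of the 2^3 = 8 assignments to the other variables satisfy what remains.
With z4 = False, by the same count on the reduced clause set, 3 assignments work.
Total: 0 + 3 = 3.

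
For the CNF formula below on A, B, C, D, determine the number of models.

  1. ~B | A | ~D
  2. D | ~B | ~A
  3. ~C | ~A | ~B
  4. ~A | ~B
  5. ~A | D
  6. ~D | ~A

There are 2^4 = 16 truth assignments over (A, B, C, D).
Check each against the 6 clauses (columns in the order A, B, C, D):
  F F F F  ✓ satisfies all
  F F F T  ✓ satisfies all
  F F T F  ✓ satisfies all
  F F T T  ✓ satisfies all
  F T F F  ✓ satisfies all
  F T F T  ✗ fails (~B | A | ~D)
  F T T F  ✓ satisfies all
  F T T T  ✗ fails (~B | A | ~D)
  T F F F  ✗ fails (~A | D)
  T F F T  ✗ fails (~D | ~A)
  T F T F  ✗ fails (~A | D)
  T F T T  ✗ fails (~D | ~A)
  T T F F  ✗ fails (D | ~B | ~A)
  T T F T  ✗ fails (~A | ~B)
  T T T F  ✗ fails (D | ~B | ~A)
  T T T T  ✗ fails (~C | ~A | ~B)
6 of the 16 rows are models.

6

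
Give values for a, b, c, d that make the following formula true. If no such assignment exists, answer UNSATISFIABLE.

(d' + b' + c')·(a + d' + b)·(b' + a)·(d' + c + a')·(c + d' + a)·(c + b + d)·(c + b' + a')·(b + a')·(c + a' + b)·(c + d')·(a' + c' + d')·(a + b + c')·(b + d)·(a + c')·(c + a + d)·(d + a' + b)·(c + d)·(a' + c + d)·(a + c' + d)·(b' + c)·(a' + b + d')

a ↦ 1; b ↦ 1; c ↦ 1; d ↦ 0

Case b = 1:
From the singleton clause (a), a = 1.
From the singleton clause (c), c = 1.
From the singleton clause (d'), d = 0.
Every clause now holds.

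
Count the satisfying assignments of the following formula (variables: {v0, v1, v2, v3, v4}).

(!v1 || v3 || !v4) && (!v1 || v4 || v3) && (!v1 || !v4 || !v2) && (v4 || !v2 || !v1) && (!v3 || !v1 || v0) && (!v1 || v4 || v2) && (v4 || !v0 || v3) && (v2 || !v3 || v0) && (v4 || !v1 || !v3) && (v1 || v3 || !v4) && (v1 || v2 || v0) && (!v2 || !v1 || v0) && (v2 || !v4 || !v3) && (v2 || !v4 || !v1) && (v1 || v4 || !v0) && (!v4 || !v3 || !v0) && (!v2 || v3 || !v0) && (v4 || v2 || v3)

3

There are 2^5 = 32 truth assignments over (v0, v1, v2, v3, v4).
Split on v1. With v1 = true, the clauses containing v1 are satisfied and !v1 drops from the rest; 0 of the 2^4 = 16 assignments to the other variables satisfy what remains.
With v1 = false, by the same count on the reduced clause set, 3 assignments work.
Total: 0 + 3 = 3.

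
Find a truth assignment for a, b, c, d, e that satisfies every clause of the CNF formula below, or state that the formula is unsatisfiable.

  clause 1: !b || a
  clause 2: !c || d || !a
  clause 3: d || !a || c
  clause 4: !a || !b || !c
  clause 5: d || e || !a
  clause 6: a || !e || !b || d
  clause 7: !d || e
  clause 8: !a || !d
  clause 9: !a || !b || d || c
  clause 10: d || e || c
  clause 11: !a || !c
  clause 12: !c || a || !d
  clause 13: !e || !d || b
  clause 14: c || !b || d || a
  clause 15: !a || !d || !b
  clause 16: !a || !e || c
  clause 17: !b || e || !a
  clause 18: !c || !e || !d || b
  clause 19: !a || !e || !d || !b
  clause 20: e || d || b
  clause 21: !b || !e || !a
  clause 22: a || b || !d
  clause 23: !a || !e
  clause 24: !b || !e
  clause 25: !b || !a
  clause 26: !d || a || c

Suppose b = false.
Suppose d = false.
(e) alone gives e = true.
(!a) alone gives a = false.
Every clause is now satisfied; c is unconstrained.

a ↦ false,  b ↦ false,  c ↦ true,  d ↦ false,  e ↦ true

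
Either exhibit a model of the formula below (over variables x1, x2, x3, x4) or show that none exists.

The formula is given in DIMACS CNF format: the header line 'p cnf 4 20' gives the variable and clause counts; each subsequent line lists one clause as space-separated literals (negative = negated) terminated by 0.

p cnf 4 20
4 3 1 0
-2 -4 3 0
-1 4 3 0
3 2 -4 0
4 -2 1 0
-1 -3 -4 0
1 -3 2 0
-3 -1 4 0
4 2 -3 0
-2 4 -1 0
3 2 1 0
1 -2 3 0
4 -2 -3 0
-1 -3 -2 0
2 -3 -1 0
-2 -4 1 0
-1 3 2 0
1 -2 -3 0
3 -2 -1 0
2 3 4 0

UNSATISFIABLE

Branch on x4: set x4 = True.
Branch on x2: set x2 = False.
(x3) alone gives x3 = True.
(¬x1) alone gives x1 = False.
Now (x1) is unsatisfied and unit — conflict.
Undo x2 and try x2 = True.
(x3) alone gives x3 = True.
(¬x1) alone gives x1 = False.
Now (x1) is unsatisfied and unit — conflict.
Either choice for x2 ends in contradiction.
Undo x4 and try x4 = False.
Branch on x3: set x3 = True.
(¬x1) alone gives x1 = False.
(¬x2) alone gives x2 = False.
Now (x2) is unsatisfied and unit — conflict.
Undo x3 and try x3 = False.
(x1) alone gives x1 = True.
Now (¬x1) is unsatisfied and unit — conflict.
Either choice for x3 ends in contradiction.
Either choice for x4 ends in contradiction.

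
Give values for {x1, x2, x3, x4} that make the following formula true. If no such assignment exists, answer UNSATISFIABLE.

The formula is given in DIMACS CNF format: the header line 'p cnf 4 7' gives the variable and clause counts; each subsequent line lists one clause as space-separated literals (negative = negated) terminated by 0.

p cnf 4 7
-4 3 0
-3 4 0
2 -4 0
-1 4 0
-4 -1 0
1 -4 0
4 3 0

Try x4 = False.
The clause (¬x3) is unit, so x3 = False.
Now (x3) is unsatisfied and unit — conflict.
Undo x4 and try x4 = True.
The clause (x3) is unit, so x3 = True.
The clause (x2) is unit, so x2 = True.
The clause (¬x1) is unit, so x1 = False.
Now (x1) is unsatisfied and unit — conflict.
Either choice for x4 ends in contradiction.

UNSATISFIABLE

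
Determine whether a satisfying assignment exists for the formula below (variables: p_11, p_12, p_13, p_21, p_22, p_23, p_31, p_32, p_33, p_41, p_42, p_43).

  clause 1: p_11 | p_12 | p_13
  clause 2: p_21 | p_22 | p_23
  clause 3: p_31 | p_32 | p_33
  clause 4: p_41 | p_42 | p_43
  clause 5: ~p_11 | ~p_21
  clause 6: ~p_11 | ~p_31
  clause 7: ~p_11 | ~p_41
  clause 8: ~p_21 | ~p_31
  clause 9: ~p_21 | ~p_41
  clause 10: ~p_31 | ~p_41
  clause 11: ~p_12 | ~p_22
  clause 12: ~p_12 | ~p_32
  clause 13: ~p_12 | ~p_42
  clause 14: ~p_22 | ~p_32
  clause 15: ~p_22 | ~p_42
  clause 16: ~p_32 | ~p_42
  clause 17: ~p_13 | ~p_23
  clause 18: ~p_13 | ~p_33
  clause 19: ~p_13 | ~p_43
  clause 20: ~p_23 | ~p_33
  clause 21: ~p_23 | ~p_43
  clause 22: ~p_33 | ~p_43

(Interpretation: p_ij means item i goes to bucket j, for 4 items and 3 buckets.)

Branch on p_11: set p_11 = 0.
Branch on p_12: set p_12 = 1.
Unit clause (~p_22) forces p_22 = 0.
Unit clause (~p_32) forces p_32 = 0.
Unit clause (~p_42) forces p_42 = 0.
Branch on p_21: set p_21 = 1.
Unit clause (~p_31) forces p_31 = 0.
Unit clause (p_33) forces p_33 = 1.
Unit clause (~p_41) forces p_41 = 0.
Unit clause (p_43) forces p_43 = 1.
That conflicts with the unit clause (~p_43).
Backtrack on p_21: now try p_21 = 0.
Unit clause (p_23) forces p_23 = 1.
Unit clause (~p_13) forces p_13 = 0.
Unit clause (~p_33) forces p_33 = 0.
Unit clause (p_31) forces p_31 = 1.
Unit clause (~p_41) forces p_41 = 0.
Unit clause (p_43) forces p_43 = 1.
That conflicts with the unit clause (~p_43).
Both values of p_21 lead to a conflict.
Backtrack on p_12: now try p_12 = 0.
Unit clause (p_13) forces p_13 = 1.
Unit clause (~p_23) forces p_23 = 0.
Unit clause (~p_33) forces p_33 = 0.
Unit clause (~p_43) forces p_43 = 0.
Branch on p_21: set p_21 = 1.
Unit clause (~p_31) forces p_31 = 0.
Unit clause (p_32) forces p_32 = 1.
Unit clause (~p_41) forces p_41 = 0.
Unit clause (p_42) forces p_42 = 1.
That conflicts with the unit clause (~p_42).
Backtrack on p_21: now try p_21 = 0.
Unit clause (p_22) forces p_22 = 1.
Unit clause (~p_32) forces p_32 = 0.
Unit clause (p_31) forces p_31 = 1.
Unit clause (~p_41) forces p_41 = 0.
Unit clause (p_42) forces p_42 = 1.
That conflicts with the unit clause (~p_42).
Both values of p_21 lead to a conflict.
Both values of p_12 lead to a conflict.
Backtrack on p_11: now try p_11 = 1.
Unit clause (~p_21) forces p_21 = 0.
Unit clause (~p_31) forces p_31 = 0.
Unit clause (~p_41) forces p_41 = 0.
Branch on p_22: set p_22 = 1.
Unit clause (~p_12) forces p_12 = 0.
Unit clause (~p_32) forces p_32 = 0.
Unit clause (p_33) forces p_33 = 1.
Unit clause (~p_42) forces p_42 = 0.
Unit clause (p_43) forces p_43 = 1.
That conflicts with the unit clause (~p_43).
Backtrack on p_22: now try p_22 = 0.
Unit clause (p_23) forces p_23 = 1.
Unit clause (~p_13) forces p_13 = 0.
Unit clause (~p_33) forces p_33 = 0.
Unit clause (p_32) forces p_32 = 1.
Unit clause (~p_12) forces p_12 = 0.
Unit clause (~p_42) forces p_42 = 0.
Unit clause (p_43) forces p_43 = 1.
That conflicts with the unit clause (~p_43).
Both values of p_22 lead to a conflict.
Both values of p_11 lead to a conflict.
No assignment satisfies every clause.

Unsatisfiable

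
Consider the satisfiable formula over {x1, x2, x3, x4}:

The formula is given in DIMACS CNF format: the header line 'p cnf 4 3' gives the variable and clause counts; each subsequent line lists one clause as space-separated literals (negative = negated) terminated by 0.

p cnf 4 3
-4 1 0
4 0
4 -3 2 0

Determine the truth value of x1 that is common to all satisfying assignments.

True

Suppose x1 = False.
(¬x4) alone gives x4 = False.
Now (x4) is unsatisfied and unit — conflict.
So every satisfying assignment has x1 = True.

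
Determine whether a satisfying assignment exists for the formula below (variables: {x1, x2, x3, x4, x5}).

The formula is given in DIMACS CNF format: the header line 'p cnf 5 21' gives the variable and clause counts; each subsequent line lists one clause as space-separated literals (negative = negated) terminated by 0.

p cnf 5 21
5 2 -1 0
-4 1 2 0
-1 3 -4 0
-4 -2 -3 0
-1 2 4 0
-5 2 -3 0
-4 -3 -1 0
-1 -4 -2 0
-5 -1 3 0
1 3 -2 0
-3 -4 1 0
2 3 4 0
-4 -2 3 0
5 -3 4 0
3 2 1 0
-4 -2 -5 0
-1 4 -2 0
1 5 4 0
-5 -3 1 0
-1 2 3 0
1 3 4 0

No, unsatisfiable

Suppose x5 = True.
Suppose x2 = True.
From the singleton clause (¬x4), x4 = False.
From the singleton clause (¬x1), x1 = False.
From the singleton clause (x3), x3 = True.
Now (¬x3) is unsatisfied and unit — conflict.
That branch fails; take x2 = False instead.
From the singleton clause (¬x3), x3 = False.
From the singleton clause (¬x1), x1 = False.
Now (x1) is unsatisfied and unit — conflict.
Both values of x2 lead to a conflict.
That branch fails; take x5 = False instead.
Suppose x2 = True.
Suppose x4 = False.
From the singleton clause (¬x3), x3 = False.
From the singleton clause (x1), x1 = True.
Now (¬x1) is unsatisfied and unit — conflict.
That branch fails; take x4 = True instead.
From the singleton clause (¬x3), x3 = False.
Now (x3) is unsatisfied and unit — conflict.
Both values of x4 lead to a conflict.
That branch fails; take x2 = False instead.
From the singleton clause (¬x1), x1 = False.
From the singleton clause (¬x4), x4 = False.
Now (x4) is unsatisfied and unit — conflict.
Both values of x2 lead to a conflict.
Both values of x5 lead to a conflict.
No assignment satisfies every clause.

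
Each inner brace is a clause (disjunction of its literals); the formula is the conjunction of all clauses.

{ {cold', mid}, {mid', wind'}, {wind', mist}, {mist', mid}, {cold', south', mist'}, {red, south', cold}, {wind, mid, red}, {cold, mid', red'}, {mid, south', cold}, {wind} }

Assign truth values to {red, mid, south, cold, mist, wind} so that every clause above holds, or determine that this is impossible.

UNSATISFIABLE

From the singleton clause (wind), wind = 1.
From the singleton clause (mid'), mid = 0.
From the singleton clause (cold'), cold = 0.
From the singleton clause (mist), mist = 1.
That conflicts with the unit clause (mist').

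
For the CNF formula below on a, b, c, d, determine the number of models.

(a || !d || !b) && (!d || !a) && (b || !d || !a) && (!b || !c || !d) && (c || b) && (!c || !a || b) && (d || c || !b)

4

There are 2^4 = 16 truth assignments over (a, b, c, d).
Check each against the 7 clauses (columns in the order a, b, c, d):
  F F F F  ✗ fails (c || b)
  F F F T  ✗ fails (c || b)
  F F T F  ✓ satisfies all
  F F T T  ✓ satisfies all
  F T F F  ✗ fails (d || c || !b)
  F T F T  ✗ fails (a || !d || !b)
  F T T F  ✓ satisfies all
  F T T T  ✗ fails (a || !d || !b)
  T F F F  ✗ fails (c || b)
  T F F T  ✗ fails (!d || !a)
  T F T F  ✗ fails (!c || !a || b)
  T F T T  ✗ fails (!d || !a)
  T T F F  ✗ fails (d || c || !b)
  T T F T  ✗ fails (!d || !a)
  T T T F  ✓ satisfies all
  T T T T  ✗ fails (!d || !a)
4 of the 16 rows are models.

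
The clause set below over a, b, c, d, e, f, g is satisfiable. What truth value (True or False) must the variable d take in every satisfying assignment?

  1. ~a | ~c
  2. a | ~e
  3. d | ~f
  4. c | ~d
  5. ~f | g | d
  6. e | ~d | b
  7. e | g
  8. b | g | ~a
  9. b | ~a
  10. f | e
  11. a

False

Suppose d = 1.
Unit clause (c) forces c = 1.
Unit clause (~a) forces a = 0.
But (a) is also a unit clause — contradiction.
So every satisfying assignment has d = False.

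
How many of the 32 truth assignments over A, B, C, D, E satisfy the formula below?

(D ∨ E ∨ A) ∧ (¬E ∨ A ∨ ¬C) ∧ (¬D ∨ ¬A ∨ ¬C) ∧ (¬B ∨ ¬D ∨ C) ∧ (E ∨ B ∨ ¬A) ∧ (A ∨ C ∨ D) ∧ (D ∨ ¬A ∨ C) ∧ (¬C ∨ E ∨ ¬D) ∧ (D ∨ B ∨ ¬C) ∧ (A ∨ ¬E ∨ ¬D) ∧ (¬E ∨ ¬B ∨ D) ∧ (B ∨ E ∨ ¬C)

3

There are 2^5 = 32 truth assignments over (A, B, C, D, E).
Split on A. With A = True, the clauses containing A are satisfied and ¬A drops from the rest; 2 of the 2^4 = 16 assignments to the other variables satisfy what remains.
With A = False, by the same count on the reduced clause set, 1 assignment works.
(One model: A=F, B=F, C=F, D=T, E=F.)
Total: 2 + 1 = 3.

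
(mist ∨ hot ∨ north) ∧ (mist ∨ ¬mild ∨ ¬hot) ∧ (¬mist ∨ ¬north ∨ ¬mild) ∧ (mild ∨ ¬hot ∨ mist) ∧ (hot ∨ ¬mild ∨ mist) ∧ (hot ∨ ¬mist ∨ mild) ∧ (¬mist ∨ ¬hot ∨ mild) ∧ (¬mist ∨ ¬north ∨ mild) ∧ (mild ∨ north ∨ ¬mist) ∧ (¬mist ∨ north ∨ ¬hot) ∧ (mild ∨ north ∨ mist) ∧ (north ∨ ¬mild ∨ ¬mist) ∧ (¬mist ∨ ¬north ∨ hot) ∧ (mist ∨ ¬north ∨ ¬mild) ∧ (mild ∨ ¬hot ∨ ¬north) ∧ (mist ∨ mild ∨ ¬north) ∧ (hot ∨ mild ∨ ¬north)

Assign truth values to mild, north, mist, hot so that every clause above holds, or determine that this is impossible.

Case mist = True:
Case north = False:
(mild) alone gives mild = True.
Now (¬mild) is unsatisfied and unit — conflict.
That branch fails; take north = True instead.
(¬mild) alone gives mild = False.
Now (mild) is unsatisfied and unit — conflict.
Neither north = True nor north = False works.
That branch fails; take mist = False instead.
Case hot = True:
(¬mild) alone gives mild = False.
Now (mild) is unsatisfied and unit — conflict.
That branch fails; take hot = False instead.
(north) alone gives north = True.
(¬mild) alone gives mild = False.
Now (mild) is unsatisfied and unit — conflict.
Neither hot = True nor hot = False works.
Neither mist = True nor mist = False works.

UNSATISFIABLE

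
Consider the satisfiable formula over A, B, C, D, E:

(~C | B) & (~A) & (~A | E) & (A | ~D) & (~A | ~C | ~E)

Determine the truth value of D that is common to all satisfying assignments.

False

Suppose D = 1.
Unit clause (~A) forces A = 0.
But (A) is also a unit clause — contradiction.
So every satisfying assignment has D = False.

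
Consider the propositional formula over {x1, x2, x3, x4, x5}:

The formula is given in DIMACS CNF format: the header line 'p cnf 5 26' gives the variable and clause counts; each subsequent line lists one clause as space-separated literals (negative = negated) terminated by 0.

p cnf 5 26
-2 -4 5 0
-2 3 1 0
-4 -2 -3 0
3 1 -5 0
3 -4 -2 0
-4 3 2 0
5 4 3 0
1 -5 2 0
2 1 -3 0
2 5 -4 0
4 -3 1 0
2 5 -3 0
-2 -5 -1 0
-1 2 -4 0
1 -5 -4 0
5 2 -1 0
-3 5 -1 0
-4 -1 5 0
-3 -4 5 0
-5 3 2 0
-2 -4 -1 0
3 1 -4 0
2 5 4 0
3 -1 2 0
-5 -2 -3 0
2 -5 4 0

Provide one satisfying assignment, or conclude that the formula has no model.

Branch on x2: set x2 = False.
Branch on x4: set x4 = False.
(x5) alone gives x5 = True.
Now (¬x5) is unsatisfied and unit — conflict.
That branch fails; take x4 = True instead.
(x3) alone gives x3 = True.
(x1) alone gives x1 = True.
Now (¬x1) is unsatisfied and unit — conflict.
Both values of x4 lead to a conflict.
That branch fails; take x2 = True instead.
Branch on x4: set x4 = False.
Branch on x3: set x3 = True.
(x1) alone gives x1 = True.
(¬x5) alone gives x5 = False.
Now (x5) is unsatisfied and unit — conflict.
That branch fails; take x3 = False instead.
(x1) alone gives x1 = True.
(x5) alone gives x5 = True.
Now (¬x5) is unsatisfied and unit — conflict.
Both values of x3 lead to a conflict.
That branch fails; take x4 = True instead.
(x5) alone gives x5 = True.
(¬x3) alone gives x3 = False.
Now (x3) is unsatisfied and unit — conflict.
Both values of x4 lead to a conflict.
Both values of x2 lead to a conflict.

UNSATISFIABLE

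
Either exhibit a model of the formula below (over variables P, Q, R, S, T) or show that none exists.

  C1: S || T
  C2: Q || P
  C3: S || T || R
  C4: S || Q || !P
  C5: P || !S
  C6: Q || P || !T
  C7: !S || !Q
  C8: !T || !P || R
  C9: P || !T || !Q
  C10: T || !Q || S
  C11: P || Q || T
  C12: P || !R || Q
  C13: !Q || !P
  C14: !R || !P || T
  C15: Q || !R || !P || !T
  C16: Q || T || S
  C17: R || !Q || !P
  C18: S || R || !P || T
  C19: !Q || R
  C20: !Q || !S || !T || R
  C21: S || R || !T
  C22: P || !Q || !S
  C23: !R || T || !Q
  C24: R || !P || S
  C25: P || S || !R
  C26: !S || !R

Branch on S: set S = true.
The clause (P) is unit, so P = true.
The clause (!Q) is unit, so Q = false.
The clause (!R) is unit, so R = false.
The clause (!T) is unit, so T = false.
Every clause now holds.

P=true, Q=false, R=false, S=true, T=false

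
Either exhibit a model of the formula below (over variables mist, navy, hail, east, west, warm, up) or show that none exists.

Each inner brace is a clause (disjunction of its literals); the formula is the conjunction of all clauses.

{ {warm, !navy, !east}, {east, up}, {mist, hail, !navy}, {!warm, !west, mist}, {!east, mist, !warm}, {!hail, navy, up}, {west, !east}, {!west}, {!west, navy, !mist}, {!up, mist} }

mist=true, navy=false, hail=true, east=false, west=false, warm=false, up=true

Unit clause (!west) forces west = false.
Unit clause (!east) forces east = false.
Unit clause (up) forces up = true.
Unit clause (mist) forces mist = true.
Every clause is now satisfied; navy, hail, warm are unconstrained.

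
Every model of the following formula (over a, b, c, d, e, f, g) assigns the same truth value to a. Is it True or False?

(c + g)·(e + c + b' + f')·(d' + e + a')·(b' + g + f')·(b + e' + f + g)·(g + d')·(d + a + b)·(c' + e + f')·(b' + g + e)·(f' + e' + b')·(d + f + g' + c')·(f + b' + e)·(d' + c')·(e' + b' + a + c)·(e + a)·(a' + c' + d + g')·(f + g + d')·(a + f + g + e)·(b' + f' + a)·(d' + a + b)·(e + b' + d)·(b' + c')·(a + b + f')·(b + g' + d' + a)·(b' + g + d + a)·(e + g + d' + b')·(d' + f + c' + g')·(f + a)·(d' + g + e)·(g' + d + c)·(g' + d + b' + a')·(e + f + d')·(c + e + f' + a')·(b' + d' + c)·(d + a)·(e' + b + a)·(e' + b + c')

True

Suppose a = 0.
(e) alone gives e = 1.
(f) alone gives f = 1.
(b') alone gives b = 0.
Now (b) is unsatisfied and unit — conflict.
So every satisfying assignment has a = True.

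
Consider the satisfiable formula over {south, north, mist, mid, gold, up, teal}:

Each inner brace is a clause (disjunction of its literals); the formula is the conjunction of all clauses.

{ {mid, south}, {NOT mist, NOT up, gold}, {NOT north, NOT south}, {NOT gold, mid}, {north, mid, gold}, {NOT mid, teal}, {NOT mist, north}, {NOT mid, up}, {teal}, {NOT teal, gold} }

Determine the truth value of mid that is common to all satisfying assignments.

True

Suppose mid = false.
Unit clause (south) forces south = true.
Unit clause (NOT north) forces north = false.
Unit clause (NOT gold) forces gold = false.
That conflicts with the unit clause (gold).
So every satisfying assignment has mid = True.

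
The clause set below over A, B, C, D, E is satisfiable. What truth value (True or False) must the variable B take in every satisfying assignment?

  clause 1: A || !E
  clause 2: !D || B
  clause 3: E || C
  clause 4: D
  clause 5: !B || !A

Suppose B = false.
From the singleton clause (!D), D = false.
That conflicts with the unit clause (D).
So every satisfying assignment has B = True.

True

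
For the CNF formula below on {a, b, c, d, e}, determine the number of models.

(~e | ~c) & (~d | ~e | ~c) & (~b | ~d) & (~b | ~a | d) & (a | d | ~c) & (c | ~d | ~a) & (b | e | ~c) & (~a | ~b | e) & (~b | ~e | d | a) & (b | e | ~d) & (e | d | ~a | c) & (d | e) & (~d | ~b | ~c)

3

There are 2^5 = 32 truth assignments over (a, b, c, d, e).
Split on a. With a = 1, the clauses containing a are satisfied and ~a drops from the rest; 1 of the 2^4 = 16 assignments to the other variables satisfy what remains.
With a = 0, by the same count on the reduced clause set, 2 assignments work.
(One model: a=F, b=F, c=F, d=F, e=T.)
Total: 1 + 2 = 3.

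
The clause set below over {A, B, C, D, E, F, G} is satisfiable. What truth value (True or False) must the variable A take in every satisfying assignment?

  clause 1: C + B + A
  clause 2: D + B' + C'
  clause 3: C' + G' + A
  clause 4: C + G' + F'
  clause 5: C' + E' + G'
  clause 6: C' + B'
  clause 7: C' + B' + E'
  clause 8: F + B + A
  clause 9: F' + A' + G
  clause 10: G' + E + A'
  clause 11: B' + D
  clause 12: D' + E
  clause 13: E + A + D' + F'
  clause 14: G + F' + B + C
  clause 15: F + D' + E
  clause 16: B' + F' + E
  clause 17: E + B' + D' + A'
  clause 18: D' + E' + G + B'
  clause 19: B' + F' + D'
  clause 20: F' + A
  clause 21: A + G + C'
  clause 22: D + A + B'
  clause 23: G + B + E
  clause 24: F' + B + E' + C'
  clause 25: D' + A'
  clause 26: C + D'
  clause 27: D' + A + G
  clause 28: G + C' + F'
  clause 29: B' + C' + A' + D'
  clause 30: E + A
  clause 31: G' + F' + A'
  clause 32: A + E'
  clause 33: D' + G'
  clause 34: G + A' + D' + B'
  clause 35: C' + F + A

True

Suppose A = 0.
The clause (F') is unit, so F = 0.
The clause (B) is unit, so B = 1.
The clause (C') is unit, so C = 0.
The clause (D) is unit, so D = 1.
But (D') is also a unit clause — contradiction.
So every satisfying assignment has A = True.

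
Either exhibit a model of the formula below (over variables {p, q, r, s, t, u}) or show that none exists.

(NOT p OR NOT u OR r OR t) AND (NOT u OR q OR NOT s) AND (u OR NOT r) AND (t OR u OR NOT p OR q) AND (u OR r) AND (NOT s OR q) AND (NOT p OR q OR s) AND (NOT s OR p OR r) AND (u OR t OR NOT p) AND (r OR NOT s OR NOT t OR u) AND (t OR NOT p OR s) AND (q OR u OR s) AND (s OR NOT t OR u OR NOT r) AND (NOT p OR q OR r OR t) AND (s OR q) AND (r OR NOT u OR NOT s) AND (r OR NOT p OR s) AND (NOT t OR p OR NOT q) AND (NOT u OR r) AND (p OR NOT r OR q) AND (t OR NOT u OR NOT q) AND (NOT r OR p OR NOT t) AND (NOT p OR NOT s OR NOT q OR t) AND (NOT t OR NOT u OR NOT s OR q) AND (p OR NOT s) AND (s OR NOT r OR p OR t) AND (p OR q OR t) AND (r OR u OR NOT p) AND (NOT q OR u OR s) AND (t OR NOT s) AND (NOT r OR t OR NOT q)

Branch on u: set u = true.
The clause (r) is unit, so r = true.
Branch on q: set q = true.
The clause (t) is unit, so t = true.
The clause (p) is unit, so p = true.
All clauses hold; s can take either value.

p ↦ true; q ↦ true; r ↦ true; s ↦ false; t ↦ true; u ↦ true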